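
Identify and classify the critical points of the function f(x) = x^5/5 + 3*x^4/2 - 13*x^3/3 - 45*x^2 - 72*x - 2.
f'(x) = x^4 + 6*x^3 - 13*x^2 - 90*x - 72

Solve f'(x) = 0:
  Factor: x^4 + 6*x^3 - 13*x^2 - 90*x - 72 = (x - 4)*(x + 1)*(x + 3)*(x + 6) = 0.
  ⇒ x = -6, -3, -1, 4

f''(x) = 4*x^3 + 18*x^2 - 26*x - 90
Second-derivative test at each critical point:
  f''(-6) = -150 < 0 → local maximum
  f''(-3) = 42 > 0 → local minimum
  f''(-1) = -50 < 0 → local maximum
  f''(4) = 350 > 0 → local minimum

Critical points: x = -6 (local maximum); x = -3 (local minimum); x = -1 (local maximum); x = 4 (local minimum)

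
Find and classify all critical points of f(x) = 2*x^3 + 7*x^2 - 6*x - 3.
f'(x) = 6*x^2 + 14*x - 6

Solve f'(x) = 0:
  Factor: 6*x^2 + 14*x - 6 = 2*(3*x^2 + 7*x - 3); 3*x^2 + 7*x - 3 = 0 has no rational roots; quadratic formula: x = (-7 ± √85)/6.
  ⇒ x = -sqrt(85)/6 - 7/6 ≈ -2.7033, -7/6 + sqrt(85)/6 ≈ 0.3699

f''(x) = 12*x + 14
Second-derivative test at each critical point:
  f''(-2.7033) = -18.4391 < 0 → local maximum
  f''(0.3699) = 18.4391 > 0 → local minimum

Critical points: x = -sqrt(85)/6 - 7/6 ≈ -2.7033 (local maximum); x = -7/6 + sqrt(85)/6 ≈ 0.3699 (local minimum)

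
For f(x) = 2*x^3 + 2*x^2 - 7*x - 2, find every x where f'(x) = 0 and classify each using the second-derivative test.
f'(x) = 6*x^2 + 4*x - 7

Solve f'(x) = 0:
  6*x^2 + 4*x - 7 = 0 has no rational roots; quadratic formula: x = (-4 ± √184)/12.
  ⇒ x = -sqrt(46)/6 - 1/3 ≈ -1.4637, -1/3 + sqrt(46)/6 ≈ 0.7971

f''(x) = 12*x + 4
Second-derivative test at each critical point:
  f''(-1.4637) = -13.5647 < 0 → local maximum
  f''(0.7971) = 13.5647 > 0 → local minimum

Critical points: x = -sqrt(46)/6 - 1/3 ≈ -1.4637 (local maximum); x = -1/3 + sqrt(46)/6 ≈ 0.7971 (local minimum)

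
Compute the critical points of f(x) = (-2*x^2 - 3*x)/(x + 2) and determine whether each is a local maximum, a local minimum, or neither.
f'(x) = 2*(-x^2 - 4*x - 3)/(x^2 + 4*x + 4)

Solve f'(x) = 0:
  f'(x) = -2*(x + 1)*(x + 3)/(x + 2)^2; the denominator is positive wherever f is defined, so f'(x) = 0 ⇔ -2*x^2 - 8*x - 6 = 0.
  Factor: -2*x^2 - 8*x - 6 = -2*(x + 1)*(x + 3) = 0.
  ⇒ x = -3, -1

f''(x) = -4/(x^3 + 6*x^2 + 12*x + 8)
Second-derivative test at each critical point:
  f''(-3) = 4 > 0 → local minimum
  f''(-1) = -4 < 0 → local maximum

Critical points: x = -3 (local minimum); x = -1 (local maximum)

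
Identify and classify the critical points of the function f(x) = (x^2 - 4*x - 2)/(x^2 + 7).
f'(x) = 2*(2*x^2 + 9*x - 14)/(x^4 + 14*x^2 + 49)

Solve f'(x) = 0:
  f'(x) = 2*(2*x^2 + 9*x - 14)/(x^2 + 7)^2; the denominator is positive wherever f is defined, so f'(x) = 0 ⇔ 4*x^2 + 18*x - 28 = 0.
  Factor: 4*x^2 + 18*x - 28 = 2*(2*x^2 + 9*x - 14); 2*x^2 + 9*x - 14 = 0 has no rational roots; quadratic formula: x = (-9 ± √193)/4.
  ⇒ x = -sqrt(193)/4 - 9/4 ≈ -5.7231, -9/4 + sqrt(193)/4 ≈ 1.2231

f''(x) = 2*(-4*x^3 - 27*x^2 + 84*x + 63)/(x^6 + 21*x^4 + 147*x^2 + 343)
Second-derivative test at each critical point:
  f''(-5.7231) = -0.0176 < 0 → local maximum
  f''(1.2231) = 0.3849 > 0 → local minimum

Critical points: x = -sqrt(193)/4 - 9/4 ≈ -5.7231 (local maximum); x = -9/4 + sqrt(193)/4 ≈ 1.2231 (local minimum)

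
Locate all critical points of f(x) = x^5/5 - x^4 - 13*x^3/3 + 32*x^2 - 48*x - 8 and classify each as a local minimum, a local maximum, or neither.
f'(x) = x^4 - 4*x^3 - 13*x^2 + 64*x - 48

Solve f'(x) = 0:
  Factor: x^4 - 4*x^3 - 13*x^2 + 64*x - 48 = (x - 4)*(x - 3)*(x - 1)*(x + 4) = 0.
  ⇒ x = -4, 1, 3, 4

f''(x) = 4*x^3 - 12*x^2 - 26*x + 64
Second-derivative test at each critical point:
  f''(-4) = -280 < 0 → local maximum
  f''(1) = 30 > 0 → local minimum
  f''(3) = -14 < 0 → local maximum
  f''(4) = 24 > 0 → local minimum

Critical points: x = -4 (local maximum); x = 1 (local minimum); x = 3 (local maximum); x = 4 (local minimum)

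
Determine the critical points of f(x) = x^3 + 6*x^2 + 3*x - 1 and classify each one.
f'(x) = 3*x^2 + 12*x + 3

Solve f'(x) = 0:
  Factor: 3*x^2 + 12*x + 3 = 3*(x^2 + 4*x + 1); x^2 + 4*x + 1 = 0 has no rational roots; quadratic formula: x = (-4 ± √12)/2.
  ⇒ x = -2 - sqrt(3) ≈ -3.7321, -2 + sqrt(3) ≈ -0.2679

f''(x) = 6*x + 12
Second-derivative test at each critical point:
  f''(-3.7321) = -10.3923 < 0 → local maximum
  f''(-0.2679) = 10.3923 > 0 → local minimum

Critical points: x = -2 - sqrt(3) ≈ -3.7321 (local maximum); x = -2 + sqrt(3) ≈ -0.2679 (local minimum)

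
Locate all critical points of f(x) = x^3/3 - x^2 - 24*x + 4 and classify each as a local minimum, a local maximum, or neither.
f'(x) = x^2 - 2*x - 24

Solve f'(x) = 0:
  Factor: x^2 - 2*x - 24 = (x - 6)*(x + 4) = 0.
  ⇒ x = -4, 6

f''(x) = 2*x - 2
Second-derivative test at each critical point:
  f''(-4) = -10 < 0 → local maximum
  f''(6) = 10 > 0 → local minimum

Critical points: x = -4 (local maximum); x = 6 (local minimum)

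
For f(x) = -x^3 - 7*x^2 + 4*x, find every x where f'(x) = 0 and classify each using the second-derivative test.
f'(x) = -3*x^2 - 14*x + 4

Solve f'(x) = 0:
  3*x^2 + 14*x - 4 = 0 has no rational roots; quadratic formula: x = (-14 ± √244)/6.
  ⇒ x = -sqrt(61)/3 - 7/3 ≈ -4.9367, -7/3 + sqrt(61)/3 ≈ 0.2701

f''(x) = -6*x - 14
Second-derivative test at each critical point:
  f''(-4.9367) = 15.6205 > 0 → local minimum
  f''(0.2701) = -15.6205 < 0 → local maximum

Critical points: x = -sqrt(61)/3 - 7/3 ≈ -4.9367 (local minimum); x = -7/3 + sqrt(61)/3 ≈ 0.2701 (local maximum)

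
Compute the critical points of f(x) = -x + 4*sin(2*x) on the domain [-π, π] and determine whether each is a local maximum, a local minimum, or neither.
f'(x) = 8*cos(2*x) - 1

Solve f'(x) = 0 on [-π, π]:
  f'(x) = 0 ⇔ cos(2*x) = 1/8, i.e. 2*x = ±arccos(1/8) + 2nπ; keep the solutions lying in [-π, π].
  ⇒ x = -pi + acos(1/8)/2 ≈ -2.4189, -acos(1/8)/2 ≈ -0.7227, acos(1/8)/2 ≈ 0.7227, pi - acos(1/8)/2 ≈ 2.4189

f''(x) = -16*sin(2*x)
Second-derivative test at each critical point:
  f''(-2.4189) = -15.8745 < 0 → local maximum
  f''(-0.7227) = 15.8745 > 0 → local minimum
  f''(0.7227) = -15.8745 < 0 → local maximum
  f''(2.4189) = 15.8745 > 0 → local minimum

Critical points: x = -pi + acos(1/8)/2 ≈ -2.4189 (local maximum); x = -acos(1/8)/2 ≈ -0.7227 (local minimum); x = acos(1/8)/2 ≈ 0.7227 (local maximum); x = pi - acos(1/8)/2 ≈ 2.4189 (local minimum)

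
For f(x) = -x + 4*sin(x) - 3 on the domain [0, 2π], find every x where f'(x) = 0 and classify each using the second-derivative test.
f'(x) = 4*cos(x) - 1

Solve f'(x) = 0 on [0, 2π]:
  f'(x) = 0 ⇔ cos(x) = 1/4, i.e. x = ±arccos(1/4) + 2nπ; keep the solutions lying in [0, 2π].
  ⇒ x = acos(1/4) ≈ 1.3181, -acos(1/4) + 2*pi ≈ 4.9651

f''(x) = -4*sin(x)
Second-derivative test at each critical point:
  f''(1.3181) = -3.8730 < 0 → local maximum
  f''(4.9651) = 3.8730 > 0 → local minimum

Critical points: x = acos(1/4) ≈ 1.3181 (local maximum); x = -acos(1/4) + 2*pi ≈ 4.9651 (local minimum)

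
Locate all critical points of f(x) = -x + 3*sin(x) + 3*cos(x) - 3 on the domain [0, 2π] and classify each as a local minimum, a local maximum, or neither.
f'(x) = 3*sqrt(2)*cos(x + pi/4) - 1

Solve f'(x) = 0 on [0, 2π]:
  f'(x) = 0 ⇔ -3*sin(x) + 3*cos(x) = 1. Write the left side as R·cos(x + φ) with R = √(3² + 3²) = 3*sqrt(2), cos φ = sqrt(2)/2, sin φ = sqrt(2)/2; then cos(x + φ) = sqrt(2)/6. Solve for x and keep the solutions lying in [0, 2π].
  ⇒ x = atan((-1 + sqrt(17))/(1 + sqrt(17))) ≈ 0.5475, atan((-sqrt(17) - 1)/(1 - sqrt(17))) + pi ≈ 4.1649

f''(x) = -3*sqrt(2)*sin(x + pi/4)
Second-derivative test at each critical point:
  f''(0.5475) = -4.1231 < 0 → local maximum
  f''(4.1649) = 4.1231 > 0 → local minimum

Critical points: x = atan((-1 + sqrt(17))/(1 + sqrt(17))) ≈ 0.5475 (local maximum); x = atan((-sqrt(17) - 1)/(1 - sqrt(17))) + pi ≈ 4.1649 (local minimum)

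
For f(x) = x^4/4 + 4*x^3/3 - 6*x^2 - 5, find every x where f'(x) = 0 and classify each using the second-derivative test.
f'(x) = x*(x^2 + 4*x - 12)

Solve f'(x) = 0:
  Factor: x^3 + 4*x^2 - 12*x = x*(x - 2)*(x + 6) = 0.
  ⇒ x = -6, 0, 2

f''(x) = 3*x^2 + 8*x - 12
Second-derivative test at each critical point:
  f''(-6) = 48 > 0 → local minimum
  f''(0) = -12 < 0 → local maximum
  f''(2) = 16 > 0 → local minimum

Critical points: x = -6 (local minimum); x = 0 (local maximum); x = 2 (local minimum)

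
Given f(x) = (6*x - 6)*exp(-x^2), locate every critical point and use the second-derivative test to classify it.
f'(x) = 6*(-2*x*(x - 1) + 1)*exp(-x^2)

Solve f'(x) = 0:
  f'(x) = (-12*x^2 + 12*x + 6)·exp(-x^2) and exp(-x^2) > 0 for every x, so f'(x) = 0 ⇔ -12*x^2 + 12*x + 6 = 0.
  Factor: -12*x^2 + 12*x + 6 = -6*(2*x^2 - 2*x - 1); 2*x^2 - 2*x - 1 = 0 has no rational roots; quadratic formula: x = (2 ± √12)/4.
  ⇒ x = 1/2 - sqrt(3)/2 ≈ -0.3660, 1/2 + sqrt(3)/2 ≈ 1.3660

f''(x) = 12*(2*x^2*(x - 1) - 3*x + 1)*exp(-x^2)
Second-derivative test at each critical point:
  f''(-0.3660) = 18.1785 > 0 → local minimum
  f''(1.3660) = -3.2162 < 0 → local maximum

Critical points: x = 1/2 - sqrt(3)/2 ≈ -0.3660 (local minimum); x = 1/2 + sqrt(3)/2 ≈ 1.3660 (local maximum)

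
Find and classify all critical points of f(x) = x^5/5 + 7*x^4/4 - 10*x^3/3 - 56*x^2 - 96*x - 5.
f'(x) = x^4 + 7*x^3 - 10*x^2 - 112*x - 96

Solve f'(x) = 0:
  Factor: x^4 + 7*x^3 - 10*x^2 - 112*x - 96 = (x - 4)*(x + 1)*(x + 4)*(x + 6) = 0.
  ⇒ x = -6, -4, -1, 4

f''(x) = 4*x^3 + 21*x^2 - 20*x - 112
Second-derivative test at each critical point:
  f''(-6) = -100 < 0 → local maximum
  f''(-4) = 48 > 0 → local minimum
  f''(-1) = -75 < 0 → local maximum
  f''(4) = 400 > 0 → local minimum

Critical points: x = -6 (local maximum); x = -4 (local minimum); x = -1 (local maximum); x = 4 (local minimum)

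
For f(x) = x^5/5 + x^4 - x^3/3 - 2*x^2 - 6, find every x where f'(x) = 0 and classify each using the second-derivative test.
f'(x) = x*(x^3 + 4*x^2 - x - 4)

Solve f'(x) = 0:
  Factor: x^4 + 4*x^3 - x^2 - 4*x = x*(x - 1)*(x + 1)*(x + 4) = 0.
  ⇒ x = -4, -1, 0, 1

f''(x) = 4*x^3 + 12*x^2 - 2*x - 4
Second-derivative test at each critical point:
  f''(-4) = -60 < 0 → local maximum
  f''(-1) = 6 > 0 → local minimum
  f''(0) = -4 < 0 → local maximum
  f''(1) = 10 > 0 → local minimum

Critical points: x = -4 (local maximum); x = -1 (local minimum); x = 0 (local maximum); x = 1 (local minimum)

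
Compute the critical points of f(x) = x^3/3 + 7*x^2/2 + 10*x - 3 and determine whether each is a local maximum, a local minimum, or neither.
f'(x) = x^2 + 7*x + 10

Solve f'(x) = 0:
  Factor: x^2 + 7*x + 10 = (x + 2)*(x + 5) = 0.
  ⇒ x = -5, -2

f''(x) = 2*x + 7
Second-derivative test at each critical point:
  f''(-5) = -3 < 0 → local maximum
  f''(-2) = 3 > 0 → local minimum

Critical points: x = -5 (local maximum); x = -2 (local minimum)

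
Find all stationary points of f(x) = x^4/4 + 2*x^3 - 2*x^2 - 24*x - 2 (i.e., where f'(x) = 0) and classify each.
f'(x) = x^3 + 6*x^2 - 4*x - 24

Solve f'(x) = 0:
  Factor: x^3 + 6*x^2 - 4*x - 24 = (x - 2)*(x + 2)*(x + 6) = 0.
  ⇒ x = -6, -2, 2

f''(x) = 3*x^2 + 12*x - 4
Second-derivative test at each critical point:
  f''(-6) = 32 > 0 → local minimum
  f''(-2) = -16 < 0 → local maximum
  f''(2) = 32 > 0 → local minimum

Critical points: x = -6 (local minimum); x = -2 (local maximum); x = 2 (local minimum)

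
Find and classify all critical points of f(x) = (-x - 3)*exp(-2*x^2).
f'(x) = (4*x*(x + 3) - 1)*exp(-2*x^2)

Solve f'(x) = 0:
  f'(x) = (4*x^2 + 12*x - 1)·exp(-2*x^2) and exp(-2*x^2) > 0 for every x, so f'(x) = 0 ⇔ 4*x^2 + 12*x - 1 = 0.
  4*x^2 + 12*x - 1 = 0 has no rational roots; quadratic formula: x = (-12 ± √160)/8.
  ⇒ x = -sqrt(10)/2 - 3/2 ≈ -3.0811, -3/2 + sqrt(10)/2 ≈ 0.0811

f''(x) = 4*(-4*x^2*(x + 3) + 3*x + 3)*exp(-2*x^2)
Second-derivative test at each critical point:
  f''(-3.0811) = -7.181e-08 < 0 → local maximum
  f''(0.0811) = 12.4837 > 0 → local minimum

Critical points: x = -sqrt(10)/2 - 3/2 ≈ -3.0811 (local maximum); x = -3/2 + sqrt(10)/2 ≈ 0.0811 (local minimum)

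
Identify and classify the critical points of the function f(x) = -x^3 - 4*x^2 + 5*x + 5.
f'(x) = -3*x^2 - 8*x + 5

Solve f'(x) = 0:
  3*x^2 + 8*x - 5 = 0 has no rational roots; quadratic formula: x = (-8 ± √124)/6.
  ⇒ x = -sqrt(31)/3 - 4/3 ≈ -3.1893, -4/3 + sqrt(31)/3 ≈ 0.5226

f''(x) = -6*x - 8
Second-derivative test at each critical point:
  f''(-3.1893) = 11.1355 > 0 → local minimum
  f''(0.5226) = -11.1355 < 0 → local maximum

Critical points: x = -sqrt(31)/3 - 4/3 ≈ -3.1893 (local minimum); x = -4/3 + sqrt(31)/3 ≈ 0.5226 (local maximum)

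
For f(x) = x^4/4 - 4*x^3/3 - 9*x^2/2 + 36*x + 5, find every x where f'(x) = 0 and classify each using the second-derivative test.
f'(x) = x^3 - 4*x^2 - 9*x + 36

Solve f'(x) = 0:
  Factor: x^3 - 4*x^2 - 9*x + 36 = (x - 4)*(x - 3)*(x + 3) = 0.
  ⇒ x = -3, 3, 4

f''(x) = 3*x^2 - 8*x - 9
Second-derivative test at each critical point:
  f''(-3) = 42 > 0 → local minimum
  f''(3) = -6 < 0 → local maximum
  f''(4) = 7 > 0 → local minimum

Critical points: x = -3 (local minimum); x = 3 (local maximum); x = 4 (local minimum)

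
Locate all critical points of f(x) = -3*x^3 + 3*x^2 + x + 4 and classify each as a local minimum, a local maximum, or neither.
f'(x) = -9*x^2 + 6*x + 1

Solve f'(x) = 0:
  9*x^2 - 6*x - 1 = 0 has no rational roots; quadratic formula: x = (6 ± √72)/18.
  ⇒ x = 1/3 - sqrt(2)/3 ≈ -0.1381, 1/3 + sqrt(2)/3 ≈ 0.8047

f''(x) = 6 - 18*x
Second-derivative test at each critical point:
  f''(-0.1381) = 8.4853 > 0 → local minimum
  f''(0.8047) = -8.4853 < 0 → local maximum

Critical points: x = 1/3 - sqrt(2)/3 ≈ -0.1381 (local minimum); x = 1/3 + sqrt(2)/3 ≈ 0.8047 (local maximum)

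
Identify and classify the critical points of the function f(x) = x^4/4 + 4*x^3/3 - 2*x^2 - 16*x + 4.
f'(x) = x^3 + 4*x^2 - 4*x - 16

Solve f'(x) = 0:
  Factor: x^3 + 4*x^2 - 4*x - 16 = (x - 2)*(x + 2)*(x + 4) = 0.
  ⇒ x = -4, -2, 2

f''(x) = 3*x^2 + 8*x - 4
Second-derivative test at each critical point:
  f''(-4) = 12 > 0 → local minimum
  f''(-2) = -8 < 0 → local maximum
  f''(2) = 24 > 0 → local minimum

Critical points: x = -4 (local minimum); x = -2 (local maximum); x = 2 (local minimum)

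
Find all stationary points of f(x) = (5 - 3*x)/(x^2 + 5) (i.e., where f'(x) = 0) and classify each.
f'(x) = (3*x^2 - 10*x - 15)/(x^4 + 10*x^2 + 25)

Solve f'(x) = 0:
  f'(x) = (3*x^2 - 10*x - 15)/(x^2 + 5)^2; the denominator is positive wherever f is defined, so f'(x) = 0 ⇔ 3*x^2 - 10*x - 15 = 0.
  3*x^2 - 10*x - 15 = 0 has no rational roots; quadratic formula: x = (10 ± √280)/6.
  ⇒ x = 5/3 - sqrt(70)/3 ≈ -1.1222, 5/3 + sqrt(70)/3 ≈ 4.4555

f''(x) = 2*(4*x^2*(5 - 3*x) + (9*x - 5)*(x^2 + 5))/(x^2 + 5)^3
Second-derivative test at each critical point:
  f''(-1.1222) = -0.4271 < 0 → local maximum
  f''(4.4555) = 0.0271 > 0 → local minimum

Critical points: x = 5/3 - sqrt(70)/3 ≈ -1.1222 (local maximum); x = 5/3 + sqrt(70)/3 ≈ 4.4555 (local minimum)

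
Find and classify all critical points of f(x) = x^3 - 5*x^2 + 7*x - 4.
f'(x) = 3*x^2 - 10*x + 7

Solve f'(x) = 0:
  Factor: 3*x^2 - 10*x + 7 = (x - 1)*(3*x - 7) = 0.
  ⇒ x = 1, 7/3

f''(x) = 6*x - 10
Second-derivative test at each critical point:
  f''(1) = -4 < 0 → local maximum
  f''(7/3) = 4 > 0 → local minimum

Critical points: x = 1 (local maximum); x = 7/3 (local minimum)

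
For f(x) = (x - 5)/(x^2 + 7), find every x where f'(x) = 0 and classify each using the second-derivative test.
f'(x) = (x^2 - 2*x*(x - 5) + 7)/(x^2 + 7)^2

Solve f'(x) = 0:
  f'(x) = -(x^2 - 10*x - 7)/(x^2 + 7)^2; the denominator is positive wherever f is defined, so f'(x) = 0 ⇔ -x^2 + 10*x + 7 = 0.
  x^2 - 10*x - 7 = 0 has no rational roots; quadratic formula: x = (10 ± √128)/2.
  ⇒ x = 5 - 4*sqrt(2) ≈ -0.6569, 5 + 4*sqrt(2) ≈ 10.6569

f''(x) = 2*(4*x^2*(x - 5) + (5 - 3*x)*(x^2 + 7))/(x^2 + 7)^3
Second-derivative test at each critical point:
  f''(-0.6569) = 0.2049 > 0 → local minimum
  f''(10.6569) = -0.0008 < 0 → local maximum

Critical points: x = 5 - 4*sqrt(2) ≈ -0.6569 (local minimum); x = 5 + 4*sqrt(2) ≈ 10.6569 (local maximum)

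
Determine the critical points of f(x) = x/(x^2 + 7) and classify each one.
f'(x) = (7 - x^2)/(x^4 + 14*x^2 + 49)

Solve f'(x) = 0:
  f'(x) = -(x^2 - 7)/(x^2 + 7)^2; the denominator is positive wherever f is defined, so f'(x) = 0 ⇔ 7 - x^2 = 0.
  x^2 - 7 = 0 has no rational roots; quadratic formula: x = (0 ± √28)/2.
  ⇒ x = -sqrt(7) ≈ -2.6458, sqrt(7) ≈ 2.6458

f''(x) = 2*x*(x^2 - 21)/(x^2 + 7)^3
Second-derivative test at each critical point:
  f''(-2.6458) = 0.0270 > 0 → local minimum
  f''(2.6458) = -0.0270 < 0 → local maximum

Critical points: x = -sqrt(7) ≈ -2.6458 (local minimum); x = sqrt(7) ≈ 2.6458 (local maximum)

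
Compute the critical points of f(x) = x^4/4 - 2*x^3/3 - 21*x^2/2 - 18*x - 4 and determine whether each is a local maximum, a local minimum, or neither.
f'(x) = x^3 - 2*x^2 - 21*x - 18

Solve f'(x) = 0:
  Factor: x^3 - 2*x^2 - 21*x - 18 = (x - 6)*(x + 1)*(x + 3) = 0.
  ⇒ x = -3, -1, 6

f''(x) = 3*x^2 - 4*x - 21
Second-derivative test at each critical point:
  f''(-3) = 18 > 0 → local minimum
  f''(-1) = -14 < 0 → local maximum
  f''(6) = 63 > 0 → local minimum

Critical points: x = -3 (local minimum); x = -1 (local maximum); x = 6 (local minimum)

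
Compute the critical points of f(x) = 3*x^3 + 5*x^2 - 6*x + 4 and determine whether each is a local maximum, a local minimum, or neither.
f'(x) = 9*x^2 + 10*x - 6

Solve f'(x) = 0:
  9*x^2 + 10*x - 6 = 0 has no rational roots; quadratic formula: x = (-10 ± √316)/18.
  ⇒ x = -sqrt(79)/9 - 5/9 ≈ -1.5431, -5/9 + sqrt(79)/9 ≈ 0.4320

f''(x) = 18*x + 10
Second-derivative test at each critical point:
  f''(-1.5431) = -17.7764 < 0 → local maximum
  f''(0.4320) = 17.7764 > 0 → local minimum

Critical points: x = -sqrt(79)/9 - 5/9 ≈ -1.5431 (local maximum); x = -5/9 + sqrt(79)/9 ≈ 0.4320 (local minimum)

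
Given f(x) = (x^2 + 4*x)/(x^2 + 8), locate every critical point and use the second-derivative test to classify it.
f'(x) = 4*(-x^2 + 4*x + 8)/(x^4 + 16*x^2 + 64)

Solve f'(x) = 0:
  f'(x) = -4*(x^2 - 4*x - 8)/(x^2 + 8)^2; the denominator is positive wherever f is defined, so f'(x) = 0 ⇔ -4*x^2 + 16*x + 32 = 0.
  Factor: -4*x^2 + 16*x + 32 = -4*(x^2 - 4*x - 8); x^2 - 4*x - 8 = 0 has no rational roots; quadratic formula: x = (4 ± √48)/2.
  ⇒ x = 2 - 2*sqrt(3) ≈ -1.4641, 2 + 2*sqrt(3) ≈ 5.4641

f''(x) = 8*(x^3 - 6*x^2 - 24*x + 16)/(x^6 + 24*x^4 + 192*x^2 + 512)
Second-derivative test at each critical point:
  f''(-1.4641) = 0.2693 > 0 → local minimum
  f''(5.4641) = -0.0193 < 0 → local maximum

Critical points: x = 2 - 2*sqrt(3) ≈ -1.4641 (local minimum); x = 2 + 2*sqrt(3) ≈ 5.4641 (local maximum)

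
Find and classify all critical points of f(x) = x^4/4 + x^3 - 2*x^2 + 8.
f'(x) = x*(x^2 + 3*x - 4)

Solve f'(x) = 0:
  Factor: x^3 + 3*x^2 - 4*x = x*(x - 1)*(x + 4) = 0.
  ⇒ x = -4, 0, 1

f''(x) = 3*x^2 + 6*x - 4
Second-derivative test at each critical point:
  f''(-4) = 20 > 0 → local minimum
  f''(0) = -4 < 0 → local maximum
  f''(1) = 5 > 0 → local minimum

Critical points: x = -4 (local minimum); x = 0 (local maximum); x = 1 (local minimum)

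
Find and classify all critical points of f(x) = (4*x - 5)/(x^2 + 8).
f'(x) = 2*(-2*x^2 + 5*x + 16)/(x^4 + 16*x^2 + 64)

Solve f'(x) = 0:
  f'(x) = -2*(2*x^2 - 5*x - 16)/(x^2 + 8)^2; the denominator is positive wherever f is defined, so f'(x) = 0 ⇔ -4*x^2 + 10*x + 32 = 0.
  Factor: -4*x^2 + 10*x + 32 = -2*(2*x^2 - 5*x - 16); 2*x^2 - 5*x - 16 = 0 has no rational roots; quadratic formula: x = (5 ± √153)/4.
  ⇒ x = 5/4 - 3*sqrt(17)/4 ≈ -1.8423, 5/4 + 3*sqrt(17)/4 ≈ 4.3423

f''(x) = 2*(4*x^2*(4*x - 5) + (5 - 12*x)*(x^2 + 8))/(x^2 + 8)^3
Second-derivative test at each critical point:
  f''(-1.8423) = 0.1906 > 0 → local minimum
  f''(4.3423) = -0.0343 < 0 → local maximum

Critical points: x = 5/4 - 3*sqrt(17)/4 ≈ -1.8423 (local minimum); x = 5/4 + 3*sqrt(17)/4 ≈ 4.3423 (local maximum)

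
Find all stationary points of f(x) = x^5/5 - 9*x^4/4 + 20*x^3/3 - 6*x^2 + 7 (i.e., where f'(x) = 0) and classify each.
f'(x) = x*(x^3 - 9*x^2 + 20*x - 12)

Solve f'(x) = 0:
  Factor: x^4 - 9*x^3 + 20*x^2 - 12*x = x*(x - 6)*(x - 2)*(x - 1) = 0.
  ⇒ x = 0, 1, 2, 6

f''(x) = 4*x^3 - 27*x^2 + 40*x - 12
Second-derivative test at each critical point:
  f''(0) = -12 < 0 → local maximum
  f''(1) = 5 > 0 → local minimum
  f''(2) = -8 < 0 → local maximum
  f''(6) = 120 > 0 → local minimum

Critical points: x = 0 (local maximum); x = 1 (local minimum); x = 2 (local maximum); x = 6 (local minimum)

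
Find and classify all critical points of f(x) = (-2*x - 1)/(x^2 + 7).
f'(x) = 2*(x^2 + x - 7)/(x^4 + 14*x^2 + 49)

Solve f'(x) = 0:
  f'(x) = 2*(x^2 + x - 7)/(x^2 + 7)^2; the denominator is positive wherever f is defined, so f'(x) = 0 ⇔ 2*x^2 + 2*x - 14 = 0.
  Factor: 2*x^2 + 2*x - 14 = 2*(x^2 + x - 7); x^2 + x - 7 = 0 has no rational roots; quadratic formula: x = (-1 ± √29)/2.
  ⇒ x = -sqrt(29)/2 - 1/2 ≈ -3.1926, -1/2 + sqrt(29)/2 ≈ 2.1926

f''(x) = 2*(-4*x^2*(2*x + 1) + (6*x + 1)*(x^2 + 7))/(x^2 + 7)^3
Second-derivative test at each critical point:
  f''(-3.1926) = -0.0364 < 0 → local maximum
  f''(2.1926) = 0.0773 > 0 → local minimum

Critical points: x = -sqrt(29)/2 - 1/2 ≈ -3.1926 (local maximum); x = -1/2 + sqrt(29)/2 ≈ 2.1926 (local minimum)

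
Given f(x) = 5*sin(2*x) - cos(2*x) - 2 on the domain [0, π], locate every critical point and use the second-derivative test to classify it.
f'(x) = 2*sin(2*x) + 10*cos(2*x)

Solve f'(x) = 0 on [0, π]:
  f'(x) = 0 ⇔ 5*cos(2*x) = -sin(2*x) ⇔ tan(2*x) = -5, i.e. 2*x = arctan(-5) + nπ; keep the solutions lying in [0, π].
  ⇒ x = -atan(5)/2 + pi/2 ≈ 0.8841, pi - atan(5)/2 ≈ 2.4549

f''(x) = -20*sin(2*x) + 4*cos(2*x)
Second-derivative test at each critical point:
  f''(0.8841) = -20.3961 < 0 → local maximum
  f''(2.4549) = 20.3961 > 0 → local minimum

Critical points: x = -atan(5)/2 + pi/2 ≈ 0.8841 (local maximum); x = pi - atan(5)/2 ≈ 2.4549 (local minimum)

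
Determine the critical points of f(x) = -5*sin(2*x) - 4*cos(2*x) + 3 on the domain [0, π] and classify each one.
f'(x) = 8*sin(2*x) - 10*cos(2*x)

Solve f'(x) = 0 on [0, π]:
  f'(x) = 0 ⇔ -5*cos(2*x) = -4*sin(2*x) ⇔ tan(2*x) = 5/4, i.e. 2*x = arctan(5/4) + nπ; keep the solutions lying in [0, π].
  ⇒ x = atan(5/4)/2 ≈ 0.4480, atan(5/4)/2 + pi/2 ≈ 2.0188

f''(x) = 20*sin(2*x) + 16*cos(2*x)
Second-derivative test at each critical point:
  f''(0.4480) = 25.6125 > 0 → local minimum
  f''(2.0188) = -25.6125 < 0 → local maximum

Critical points: x = atan(5/4)/2 ≈ 0.4480 (local minimum); x = atan(5/4)/2 + pi/2 ≈ 2.0188 (local maximum)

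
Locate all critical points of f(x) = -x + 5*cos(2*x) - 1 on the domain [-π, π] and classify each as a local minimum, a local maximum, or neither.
f'(x) = -10*sin(2*x) - 1

Solve f'(x) = 0 on [-π, π]:
  f'(x) = 0 ⇔ sin(2*x) = -1/10, i.e. 2*x = arcsin(-1/10) + 2nπ or 2*x = π − arcsin(-1/10) + 2nπ; keep the solutions lying in [-π, π].
  ⇒ x = -pi/2 + asin(1/10)/2 ≈ -1.5207, -asin(1/10)/2 ≈ -0.0501, asin(1/10)/2 + pi/2 ≈ 1.6209, pi - asin(1/10)/2 ≈ 3.0915

f''(x) = -20*cos(2*x)
Second-derivative test at each critical point:
  f''(-1.5207) = 19.8997 > 0 → local minimum
  f''(-0.0501) = -19.8997 < 0 → local maximum
  f''(1.6209) = 19.8997 > 0 → local minimum
  f''(3.0915) = -19.8997 < 0 → local maximum

Critical points: x = -pi/2 + asin(1/10)/2 ≈ -1.5207 (local minimum); x = -asin(1/10)/2 ≈ -0.0501 (local maximum); x = asin(1/10)/2 + pi/2 ≈ 1.6209 (local minimum); x = pi - asin(1/10)/2 ≈ 3.0915 (local maximum)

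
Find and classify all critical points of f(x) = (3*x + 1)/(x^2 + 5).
f'(x) = (-3*x^2 - 2*x + 15)/(x^4 + 10*x^2 + 25)

Solve f'(x) = 0:
  f'(x) = -(3*x^2 + 2*x - 15)/(x^2 + 5)^2; the denominator is positive wherever f is defined, so f'(x) = 0 ⇔ -3*x^2 - 2*x + 15 = 0.
  3*x^2 + 2*x - 15 = 0 has no rational roots; quadratic formula: x = (-2 ± √184)/6.
  ⇒ x = -sqrt(46)/3 - 1/3 ≈ -2.5941, -1/3 + sqrt(46)/3 ≈ 1.9274

f''(x) = 2*(4*x^2*(3*x + 1) - (9*x + 1)*(x^2 + 5))/(x^2 + 5)^3
Second-derivative test at each critical point:
  f''(-2.5941) = 0.0986 > 0 → local minimum
  f''(1.9274) = -0.1786 < 0 → local maximum

Critical points: x = -sqrt(46)/3 - 1/3 ≈ -2.5941 (local minimum); x = -1/3 + sqrt(46)/3 ≈ 1.9274 (local maximum)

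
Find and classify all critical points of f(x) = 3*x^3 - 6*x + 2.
f'(x) = 9*x^2 - 6

Solve f'(x) = 0:
  Factor: 9*x^2 - 6 = 3*(3*x^2 - 2); 3*x^2 - 2 = 0 has no rational roots; quadratic formula: x = (0 ± √24)/6.
  ⇒ x = -sqrt(6)/3 ≈ -0.8165, sqrt(6)/3 ≈ 0.8165

f''(x) = 18*x
Second-derivative test at each critical point:
  f''(-0.8165) = -14.6969 < 0 → local maximum
  f''(0.8165) = 14.6969 > 0 → local minimum

Critical points: x = -sqrt(6)/3 ≈ -0.8165 (local maximum); x = sqrt(6)/3 ≈ 0.8165 (local minimum)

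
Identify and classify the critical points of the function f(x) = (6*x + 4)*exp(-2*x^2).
f'(x) = 2*(-4*x*(3*x + 2) + 3)*exp(-2*x^2)

Solve f'(x) = 0:
  f'(x) = (-24*x^2 - 16*x + 6)·exp(-2*x^2) and exp(-2*x^2) > 0 for every x, so f'(x) = 0 ⇔ -24*x^2 - 16*x + 6 = 0.
  Factor: -24*x^2 - 16*x + 6 = -2*(12*x^2 + 8*x - 3); 12*x^2 + 8*x - 3 = 0 has no rational roots; quadratic formula: x = (-8 ± √208)/24.
  ⇒ x = -sqrt(13)/6 - 1/3 ≈ -0.9343, -1/3 + sqrt(13)/6 ≈ 0.2676

f''(x) = 8*(4*x^2*(3*x + 2) - 9*x - 2)*exp(-2*x^2)
Second-derivative test at each critical point:
  f''(-0.9343) = 5.0341 > 0 → local minimum
  f''(0.2676) = -24.9957 < 0 → local maximum

Critical points: x = -sqrt(13)/6 - 1/3 ≈ -0.9343 (local minimum); x = -1/3 + sqrt(13)/6 ≈ 0.2676 (local maximum)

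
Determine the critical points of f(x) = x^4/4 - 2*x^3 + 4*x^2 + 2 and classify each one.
f'(x) = x*(x^2 - 6*x + 8)

Solve f'(x) = 0:
  Factor: x^3 - 6*x^2 + 8*x = x*(x - 4)*(x - 2) = 0.
  ⇒ x = 0, 2, 4

f''(x) = 3*x^2 - 12*x + 8
Second-derivative test at each critical point:
  f''(0) = 8 > 0 → local minimum
  f''(2) = -4 < 0 → local maximum
  f''(4) = 8 > 0 → local minimum

Critical points: x = 0 (local minimum); x = 2 (local maximum); x = 4 (local minimum)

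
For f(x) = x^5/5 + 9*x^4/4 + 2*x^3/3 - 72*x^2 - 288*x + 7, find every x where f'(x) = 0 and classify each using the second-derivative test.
f'(x) = x^4 + 9*x^3 + 2*x^2 - 144*x - 288

Solve f'(x) = 0:
  Factor: x^4 + 9*x^3 + 2*x^2 - 144*x - 288 = (x - 4)*(x + 3)*(x + 4)*(x + 6) = 0.
  ⇒ x = -6, -4, -3, 4

f''(x) = 4*x^3 + 27*x^2 + 4*x - 144
Second-derivative test at each critical point:
  f''(-6) = -60 < 0 → local maximum
  f''(-4) = 16 > 0 → local minimum
  f''(-3) = -21 < 0 → local maximum
  f''(4) = 560 > 0 → local minimum

Critical points: x = -6 (local maximum); x = -4 (local minimum); x = -3 (local maximum); x = 4 (local minimum)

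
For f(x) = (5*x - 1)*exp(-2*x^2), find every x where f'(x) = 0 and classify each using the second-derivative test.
f'(x) = (-4*x*(5*x - 1) + 5)*exp(-2*x^2)

Solve f'(x) = 0:
  f'(x) = (-20*x^2 + 4*x + 5)·exp(-2*x^2) and exp(-2*x^2) > 0 for every x, so f'(x) = 0 ⇔ -20*x^2 + 4*x + 5 = 0.
  20*x^2 - 4*x - 5 = 0 has no rational roots; quadratic formula: x = (4 ± √416)/40.
  ⇒ x = 1/10 - sqrt(26)/10 ≈ -0.4099, 1/10 + sqrt(26)/10 ≈ 0.6099

f''(x) = 4*(4*x^2*(5*x - 1) - 15*x + 1)*exp(-2*x^2)
Second-derivative test at each critical point:
  f''(-0.4099) = 14.5749 > 0 → local minimum
  f''(0.6099) = -9.6928 < 0 → local maximum

Critical points: x = 1/10 - sqrt(26)/10 ≈ -0.4099 (local minimum); x = 1/10 + sqrt(26)/10 ≈ 0.6099 (local maximum)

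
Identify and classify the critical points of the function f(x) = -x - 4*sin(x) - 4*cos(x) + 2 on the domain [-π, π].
f'(x) = -4*sqrt(2)*cos(x + pi/4) - 1

Solve f'(x) = 0 on [-π, π]:
  f'(x) = 0 ⇔ 4*sin(x) - 4*cos(x) = 1. Write the left side as R·cos(x + φ) with R = √((-4)² + (-4)²) = 4*sqrt(2), cos φ = -sqrt(2)/2, sin φ = -sqrt(2)/2; then cos(x + φ) = sqrt(2)/8. Solve for x and keep the solutions lying in [-π, π].
  ⇒ x = -pi + atan((1 - sqrt(31))/(-sqrt(31) - 1)) ≈ -2.5339, atan((1 + sqrt(31))/(-1 + sqrt(31))) ≈ 0.9631

f''(x) = 4*sqrt(2)*sin(x + pi/4)
Second-derivative test at each critical point:
  f''(-2.5339) = -5.5678 < 0 → local maximum
  f''(0.9631) = 5.5678 > 0 → local minimum

Critical points: x = -pi + atan((1 - sqrt(31))/(-sqrt(31) - 1)) ≈ -2.5339 (local maximum); x = atan((1 + sqrt(31))/(-1 + sqrt(31))) ≈ 0.9631 (local minimum)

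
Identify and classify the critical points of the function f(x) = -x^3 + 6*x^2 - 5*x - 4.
f'(x) = -3*x^2 + 12*x - 5

Solve f'(x) = 0:
  3*x^2 - 12*x + 5 = 0 has no rational roots; quadratic formula: x = (12 ± √84)/6.
  ⇒ x = 2 - sqrt(21)/3 ≈ 0.4725, sqrt(21)/3 + 2 ≈ 3.5275

f''(x) = 12 - 6*x
Second-derivative test at each critical point:
  f''(0.4725) = 9.1652 > 0 → local minimum
  f''(3.5275) = -9.1652 < 0 → local maximum

Critical points: x = 2 - sqrt(21)/3 ≈ 0.4725 (local minimum); x = sqrt(21)/3 + 2 ≈ 3.5275 (local maximum)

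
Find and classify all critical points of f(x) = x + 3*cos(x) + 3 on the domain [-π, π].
f'(x) = 1 - 3*sin(x)

Solve f'(x) = 0 on [-π, π]:
  f'(x) = 0 ⇔ sin(x) = 1/3, i.e. x = arcsin(1/3) + 2nπ or x = π − arcsin(1/3) + 2nπ; keep the solutions lying in [-π, π].
  ⇒ x = asin(1/3) ≈ 0.3398, pi - asin(1/3) ≈ 2.8018

f''(x) = -3*cos(x)
Second-derivative test at each critical point:
  f''(0.3398) = -2.8284 < 0 → local maximum
  f''(2.8018) = 2.8284 > 0 → local minimum

Critical points: x = asin(1/3) ≈ 0.3398 (local maximum); x = pi - asin(1/3) ≈ 2.8018 (local minimum)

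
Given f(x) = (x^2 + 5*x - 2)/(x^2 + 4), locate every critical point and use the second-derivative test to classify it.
f'(x) = (-5*x^2 + 12*x + 20)/(x^4 + 8*x^2 + 16)

Solve f'(x) = 0:
  f'(x) = -(5*x^2 - 12*x - 20)/(x^2 + 4)^2; the denominator is positive wherever f is defined, so f'(x) = 0 ⇔ -5*x^2 + 12*x + 20 = 0.
  5*x^2 - 12*x - 20 = 0 has no rational roots; quadratic formula: x = (12 ± √544)/10.
  ⇒ x = 6/5 - 2*sqrt(34)/5 ≈ -1.1324, 6/5 + 2*sqrt(34)/5 ≈ 3.5324

f''(x) = 2*(5*x^3 - 18*x^2 - 60*x + 24)/(x^6 + 12*x^4 + 48*x^2 + 64)
Second-derivative test at each critical point:
  f''(-1.1324) = 0.8359 > 0 → local minimum
  f''(3.5324) = -0.0859 < 0 → local maximum

Critical points: x = 6/5 - 2*sqrt(34)/5 ≈ -1.1324 (local minimum); x = 6/5 + 2*sqrt(34)/5 ≈ 3.5324 (local maximum)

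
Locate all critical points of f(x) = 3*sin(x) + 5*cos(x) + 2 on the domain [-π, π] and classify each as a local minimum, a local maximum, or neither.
f'(x) = -5*sin(x) + 3*cos(x)

Solve f'(x) = 0 on [-π, π]:
  f'(x) = 0 ⇔ 3*cos(x) = 5*sin(x) ⇔ tan(x) = 3/5, i.e. x = arctan(3/5) + nπ; keep the solutions lying in [-π, π].
  ⇒ x = -pi + atan(3/5) ≈ -2.6012, atan(3/5) ≈ 0.5404

f''(x) = -3*sin(x) - 5*cos(x)
Second-derivative test at each critical point:
  f''(-2.6012) = 5.8310 > 0 → local minimum
  f''(0.5404) = -5.8310 < 0 → local maximum

Critical points: x = -pi + atan(3/5) ≈ -2.6012 (local minimum); x = atan(3/5) ≈ 0.5404 (local maximum)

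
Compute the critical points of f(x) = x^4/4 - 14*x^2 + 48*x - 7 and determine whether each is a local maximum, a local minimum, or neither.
f'(x) = x^3 - 28*x + 48

Solve f'(x) = 0:
  Factor: x^3 - 28*x + 48 = (x - 4)*(x - 2)*(x + 6) = 0.
  ⇒ x = -6, 2, 4

f''(x) = 3*x^2 - 28
Second-derivative test at each critical point:
  f''(-6) = 80 > 0 → local minimum
  f''(2) = -16 < 0 → local maximum
  f''(4) = 20 > 0 → local minimum

Critical points: x = -6 (local minimum); x = 2 (local maximum); x = 4 (local minimum)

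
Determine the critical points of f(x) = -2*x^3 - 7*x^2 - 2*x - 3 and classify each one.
f'(x) = -6*x^2 - 14*x - 2

Solve f'(x) = 0:
  Factor: -6*x^2 - 14*x - 2 = -2*(3*x^2 + 7*x + 1); 3*x^2 + 7*x + 1 = 0 has no rational roots; quadratic formula: x = (-7 ± √37)/6.
  ⇒ x = -7/6 - sqrt(37)/6 ≈ -2.1805, -7/6 + sqrt(37)/6 ≈ -0.1529

f''(x) = -12*x - 14
Second-derivative test at each critical point:
  f''(-2.1805) = 12.1655 > 0 → local minimum
  f''(-0.1529) = -12.1655 < 0 → local maximum

Critical points: x = -7/6 - sqrt(37)/6 ≈ -2.1805 (local minimum); x = -7/6 + sqrt(37)/6 ≈ -0.1529 (local maximum)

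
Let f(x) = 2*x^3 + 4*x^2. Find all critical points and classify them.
f'(x) = 2*x*(3*x + 4)

Solve f'(x) = 0:
  Factor: 6*x^2 + 8*x = 2*x*(3*x + 4) = 0.
  ⇒ x = -4/3, 0

f''(x) = 12*x + 8
Second-derivative test at each critical point:
  f''(-4/3) = -8 < 0 → local maximum
  f''(0) = 8 > 0 → local minimum

Critical points: x = -4/3 (local maximum); x = 0 (local minimum)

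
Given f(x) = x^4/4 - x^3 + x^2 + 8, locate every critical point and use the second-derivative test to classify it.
f'(x) = x*(x^2 - 3*x + 2)

Solve f'(x) = 0:
  Factor: x^3 - 3*x^2 + 2*x = x*(x - 2)*(x - 1) = 0.
  ⇒ x = 0, 1, 2

f''(x) = 3*x^2 - 6*x + 2
Second-derivative test at each critical point:
  f''(0) = 2 > 0 → local minimum
  f''(1) = -1 < 0 → local maximum
  f''(2) = 2 > 0 → local minimum

Critical points: x = 0 (local minimum); x = 1 (local maximum); x = 2 (local minimum)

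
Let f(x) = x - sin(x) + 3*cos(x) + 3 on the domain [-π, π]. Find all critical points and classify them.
f'(x) = -3*sin(x) - cos(x) + 1

Solve f'(x) = 0 on [-π, π]:
  f'(x) = 0 ⇔ -3*sin(x) - cos(x) = -1. Write the left side as R·cos(x + φ) with R = √((-1)² + 3²) = sqrt(10), cos φ = -sqrt(10)/10, sin φ = 3*sqrt(10)/10; then cos(x + φ) = -sqrt(10)/10. Solve for x and keep the solutions lying in [-π, π].
  ⇒ x = 0, pi - atan(3/4) ≈ 2.4981

f''(x) = sin(x) - 3*cos(x)
Second-derivative test at each critical point:
  f''(0) = -3 < 0 → local maximum
  f''(2.4981) = 3 > 0 → local minimum

Critical points: x = 0 (local maximum); x = pi - atan(3/4) ≈ 2.4981 (local minimum)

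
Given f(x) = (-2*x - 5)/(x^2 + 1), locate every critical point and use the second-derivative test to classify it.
f'(x) = 2*(x^2 + 5*x - 1)/(x^4 + 2*x^2 + 1)

Solve f'(x) = 0:
  f'(x) = 2*(x^2 + 5*x - 1)/(x^2 + 1)^2; the denominator is positive wherever f is defined, so f'(x) = 0 ⇔ 2*x^2 + 10*x - 2 = 0.
  Factor: 2*x^2 + 10*x - 2 = 2*(x^2 + 5*x - 1); x^2 + 5*x - 1 = 0 has no rational roots; quadratic formula: x = (-5 ± √29)/2.
  ⇒ x = -sqrt(29)/2 - 5/2 ≈ -5.1926, -5/2 + sqrt(29)/2 ≈ 0.1926

f''(x) = 2*(-4*x^2*(2*x + 5) + (6*x + 5)*(x^2 + 1))/(x^2 + 1)^3
Second-derivative test at each critical point:
  f''(-5.1926) = -0.0138 < 0 → local maximum
  f''(0.1926) = 10.0138 > 0 → local minimum

Critical points: x = -sqrt(29)/2 - 5/2 ≈ -5.1926 (local maximum); x = -5/2 + sqrt(29)/2 ≈ 0.1926 (local minimum)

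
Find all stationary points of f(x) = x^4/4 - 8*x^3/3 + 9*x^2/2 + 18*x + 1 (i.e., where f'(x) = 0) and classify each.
f'(x) = x^3 - 8*x^2 + 9*x + 18

Solve f'(x) = 0:
  Factor: x^3 - 8*x^2 + 9*x + 18 = (x - 6)*(x - 3)*(x + 1) = 0.
  ⇒ x = -1, 3, 6

f''(x) = 3*x^2 - 16*x + 9
Second-derivative test at each critical point:
  f''(-1) = 28 > 0 → local minimum
  f''(3) = -12 < 0 → local maximum
  f''(6) = 21 > 0 → local minimum

Critical points: x = -1 (local minimum); x = 3 (local maximum); x = 6 (local minimum)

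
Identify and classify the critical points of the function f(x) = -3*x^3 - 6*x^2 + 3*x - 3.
f'(x) = -9*x^2 - 12*x + 3

Solve f'(x) = 0:
  Factor: -9*x^2 - 12*x + 3 = -3*(3*x^2 + 4*x - 1); 3*x^2 + 4*x - 1 = 0 has no rational roots; quadratic formula: x = (-4 ± √28)/6.
  ⇒ x = -sqrt(7)/3 - 2/3 ≈ -1.5486, -2/3 + sqrt(7)/3 ≈ 0.2153

f''(x) = -18*x - 12
Second-derivative test at each critical point:
  f''(-1.5486) = 15.8745 > 0 → local minimum
  f''(0.2153) = -15.8745 < 0 → local maximum

Critical points: x = -sqrt(7)/3 - 2/3 ≈ -1.5486 (local minimum); x = -2/3 + sqrt(7)/3 ≈ 0.2153 (local maximum)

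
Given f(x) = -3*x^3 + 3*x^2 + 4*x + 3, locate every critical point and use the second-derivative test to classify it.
f'(x) = -9*x^2 + 6*x + 4

Solve f'(x) = 0:
  9*x^2 - 6*x - 4 = 0 has no rational roots; quadratic formula: x = (6 ± √180)/18.
  ⇒ x = 1/3 - sqrt(5)/3 ≈ -0.4120, 1/3 + sqrt(5)/3 ≈ 1.0787

f''(x) = 6 - 18*x
Second-derivative test at each critical point:
  f''(-0.4120) = 13.4164 > 0 → local minimum
  f''(1.0787) = -13.4164 < 0 → local maximum

Critical points: x = 1/3 - sqrt(5)/3 ≈ -0.4120 (local minimum); x = 1/3 + sqrt(5)/3 ≈ 1.0787 (local maximum)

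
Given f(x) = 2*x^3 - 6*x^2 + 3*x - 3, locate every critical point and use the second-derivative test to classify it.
f'(x) = 6*x^2 - 12*x + 3

Solve f'(x) = 0:
  Factor: 6*x^2 - 12*x + 3 = 3*(2*x^2 - 4*x + 1); 2*x^2 - 4*x + 1 = 0 has no rational roots; quadratic formula: x = (4 ± √8)/4.
  ⇒ x = 1 - sqrt(2)/2 ≈ 0.2929, sqrt(2)/2 + 1 ≈ 1.7071

f''(x) = 12*x - 12
Second-derivative test at each critical point:
  f''(0.2929) = -8.4853 < 0 → local maximum
  f''(1.7071) = 8.4853 > 0 → local minimum

Critical points: x = 1 - sqrt(2)/2 ≈ 0.2929 (local maximum); x = sqrt(2)/2 + 1 ≈ 1.7071 (local minimum)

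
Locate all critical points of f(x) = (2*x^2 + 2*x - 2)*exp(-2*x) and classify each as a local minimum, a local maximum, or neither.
f'(x) = 2*(3 - 2*x^2)*exp(-2*x)

Solve f'(x) = 0:
  f'(x) = (6 - 4*x^2)·exp(-2*x) and exp(-2*x) > 0 for every x, so f'(x) = 0 ⇔ 6 - 4*x^2 = 0.
  Factor: 6 - 4*x^2 = -2*(2*x^2 - 3); 2*x^2 - 3 = 0 has no rational roots; quadratic formula: x = (0 ± √24)/4.
  ⇒ x = -sqrt(6)/2 ≈ -1.2247, sqrt(6)/2 ≈ 1.2247

f''(x) = 4*(2*x^2 - 2*x - 3)*exp(-2*x)
Second-derivative test at each critical point:
  f''(-1.2247) = 113.4842 > 0 → local minimum
  f''(1.2247) = -0.8459 < 0 → local maximum

Critical points: x = -sqrt(6)/2 ≈ -1.2247 (local minimum); x = sqrt(6)/2 ≈ 1.2247 (local maximum)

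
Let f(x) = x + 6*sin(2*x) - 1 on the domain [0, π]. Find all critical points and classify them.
f'(x) = 12*cos(2*x) + 1

Solve f'(x) = 0 on [0, π]:
  f'(x) = 0 ⇔ cos(2*x) = -1/12, i.e. 2*x = ±arccos(-1/12) + 2nπ; keep the solutions lying in [0, π].
  ⇒ x = acos(-1/12)/2 ≈ 0.8271, pi - acos(-1/12)/2 ≈ 2.3145

f''(x) = -24*sin(2*x)
Second-derivative test at each critical point:
  f''(0.8271) = -23.9165 < 0 → local maximum
  f''(2.3145) = 23.9165 > 0 → local minimum

Critical points: x = acos(-1/12)/2 ≈ 0.8271 (local maximum); x = pi - acos(-1/12)/2 ≈ 2.3145 (local minimum)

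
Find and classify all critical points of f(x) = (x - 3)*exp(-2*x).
f'(x) = (7 - 2*x)*exp(-2*x)

Solve f'(x) = 0:
  f'(x) = (7 - 2*x)·exp(-2*x) and exp(-2*x) > 0 for every x, so f'(x) = 0 ⇔ 7 - 2*x = 0.
  7 - 2*x = 0.
  ⇒ x = 7/2

f''(x) = 4*(x - 4)*exp(-2*x)
Second-derivative test at each critical point:
  f''(7/2) = -0.0018 < 0 → local maximum

Critical points: x = 7/2 (local maximum)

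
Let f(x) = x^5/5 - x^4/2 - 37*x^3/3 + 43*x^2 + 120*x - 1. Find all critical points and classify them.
f'(x) = x^4 - 2*x^3 - 37*x^2 + 86*x + 120

Solve f'(x) = 0:
  Factor: x^4 - 2*x^3 - 37*x^2 + 86*x + 120 = (x - 5)*(x - 4)*(x + 1)*(x + 6) = 0.
  ⇒ x = -6, -1, 4, 5

f''(x) = 4*x^3 - 6*x^2 - 74*x + 86
Second-derivative test at each critical point:
  f''(-6) = -550 < 0 → local maximum
  f''(-1) = 150 > 0 → local minimum
  f''(4) = -50 < 0 → local maximum
  f''(5) = 66 > 0 → local minimum

Critical points: x = -6 (local maximum); x = -1 (local minimum); x = 4 (local maximum); x = 5 (local minimum)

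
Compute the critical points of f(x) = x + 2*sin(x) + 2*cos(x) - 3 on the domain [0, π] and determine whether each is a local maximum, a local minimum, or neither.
f'(x) = 2*sqrt(2)*cos(x + pi/4) + 1

Solve f'(x) = 0 on [0, π]:
  f'(x) = 0 ⇔ -2*sin(x) + 2*cos(x) = -1. Write the left side as R·cos(x + φ) with R = √(2² + 2²) = 2*sqrt(2), cos φ = sqrt(2)/2, sin φ = sqrt(2)/2; then cos(x + φ) = -sqrt(2)/4. Solve for x and keep the solutions lying in [0, π].
  ⇒ x = atan((1 + sqrt(7))/(-1 + sqrt(7))) ≈ 1.1468

f''(x) = -2*sqrt(2)*sin(x + pi/4)
Second-derivative test at each critical point:
  f''(1.1468) = -2.6458 < 0 → local maximum

Critical points: x = atan((1 + sqrt(7))/(-1 + sqrt(7))) ≈ 1.1468 (local maximum)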